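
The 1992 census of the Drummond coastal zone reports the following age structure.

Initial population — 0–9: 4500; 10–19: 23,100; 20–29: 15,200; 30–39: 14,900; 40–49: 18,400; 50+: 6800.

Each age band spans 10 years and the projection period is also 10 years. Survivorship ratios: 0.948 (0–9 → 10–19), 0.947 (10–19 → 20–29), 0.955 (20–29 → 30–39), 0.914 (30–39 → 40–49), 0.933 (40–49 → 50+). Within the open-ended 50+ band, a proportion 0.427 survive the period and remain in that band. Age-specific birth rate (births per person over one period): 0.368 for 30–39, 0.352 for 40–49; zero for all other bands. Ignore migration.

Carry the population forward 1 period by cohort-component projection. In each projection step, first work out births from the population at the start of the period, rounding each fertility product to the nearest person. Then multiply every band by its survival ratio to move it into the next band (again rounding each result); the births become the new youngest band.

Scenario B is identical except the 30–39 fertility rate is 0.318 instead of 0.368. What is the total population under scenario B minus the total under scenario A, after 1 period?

Call the groups 1 to 6, youngest first.
Period 1:
Births: 14900 × 0.368 = 5483, 18400 × 0.352 = 6477 ⇒ total 11960
Group 2: 4500 × 0.948 = 4266
Group 3: 23100 × 0.947 = 21876
Group 4: 15200 × 0.955 = 14516
Group 5: 14900 × 0.914 = 13619
Group 6: 18400 × 0.933 + 6800 × 0.427 = 17167 + 2904 = 20071
Giving 11960 / 4266 / 21876 / 14516 / 13619 / 20071.
Scenario A total after 1 period: 86308
Scenario B projection —
Period 1:
Births: 14900 × 0.318 = 4738, 18400 × 0.352 = 6477 ⇒ total 11215
Group 2: 4500 × 0.948 = 4266
Group 3: 23100 × 0.947 = 21876
Group 4: 15200 × 0.955 = 14516
Group 5: 14900 × 0.914 = 13619
Group 6: 18400 × 0.933 + 6800 × 0.427 = 17167 + 2904 = 20071
Giving 11215 / 4266 / 21876 / 14516 / 13619 / 20071.
Scenario B total after 1 period: 85563
Difference B − A = 85563 − 86308 = -745

-745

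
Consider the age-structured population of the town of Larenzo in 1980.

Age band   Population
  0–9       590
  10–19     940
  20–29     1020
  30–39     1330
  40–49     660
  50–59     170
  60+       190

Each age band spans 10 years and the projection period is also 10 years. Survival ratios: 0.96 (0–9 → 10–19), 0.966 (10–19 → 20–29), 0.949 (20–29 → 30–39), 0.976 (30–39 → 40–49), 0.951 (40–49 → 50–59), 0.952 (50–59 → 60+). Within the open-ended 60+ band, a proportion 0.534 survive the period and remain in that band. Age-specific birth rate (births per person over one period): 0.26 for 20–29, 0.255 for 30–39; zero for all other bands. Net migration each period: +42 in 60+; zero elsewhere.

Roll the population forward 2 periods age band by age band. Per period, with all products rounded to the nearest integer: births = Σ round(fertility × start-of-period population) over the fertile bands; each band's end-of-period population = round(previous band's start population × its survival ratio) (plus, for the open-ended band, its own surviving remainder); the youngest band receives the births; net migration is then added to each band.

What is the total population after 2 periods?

5454

[period 1]
Births: 1020 × 0.26 = 265  |  1330 × 0.255 = 339 ⇒ total 604
10–19: 590 × 0.96 = 566
20–29: 940 × 0.966 = 908
30–39: 1020 × 0.949 = 968
40–49: 1330 × 0.976 = 1298
50–59: 660 × 0.951 = 628
60+: 170 × 0.952 + 190 × 0.534 = 162 + 101 = 263
Net migration: 60+ + 42 → 305
→ [604, 566, 908, 968, 1298, 628, 305]
[period 2]
Births: 908 × 0.26 = 236  |  968 × 0.255 = 247 ⇒ total 483
10–19: 604 × 0.96 = 580
20–29: 566 × 0.966 = 547
30–39: 908 × 0.949 = 862
40–49: 968 × 0.976 = 945
50–59: 1298 × 0.951 = 1234
60+: 628 × 0.952 + 305 × 0.534 = 598 + 163 = 761
Net migration: 60+ + 42 → 803
→ [483, 580, 547, 862, 945, 1234, 803]
Total after period 2: 483 + 580 + 547 + 862 + 945 + 1234 + 803 = 5454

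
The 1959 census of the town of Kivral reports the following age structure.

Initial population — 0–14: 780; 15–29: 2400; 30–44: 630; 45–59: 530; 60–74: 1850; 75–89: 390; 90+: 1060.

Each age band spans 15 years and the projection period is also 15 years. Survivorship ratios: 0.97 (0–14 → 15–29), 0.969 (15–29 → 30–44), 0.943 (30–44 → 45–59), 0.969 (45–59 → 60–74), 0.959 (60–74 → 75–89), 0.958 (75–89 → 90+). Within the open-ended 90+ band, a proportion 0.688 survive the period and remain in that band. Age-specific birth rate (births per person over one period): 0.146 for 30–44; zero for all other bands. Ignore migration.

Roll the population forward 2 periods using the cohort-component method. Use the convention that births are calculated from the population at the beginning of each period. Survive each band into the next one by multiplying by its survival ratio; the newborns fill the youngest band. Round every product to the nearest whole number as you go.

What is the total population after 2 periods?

Period 1:
Births: 630 × 0.146 = 92
15–29: 780 × 0.97 = 757
30–44: 2400 × 0.969 = 2326
45–59: 630 × 0.943 = 594
60–74: 530 × 0.969 = 514
75–89: 1850 × 0.959 = 1774
90+: 390 × 0.958 + 1060 × 0.688 = 374 + 729 = 1103
End of period: [92, 757, 2326, 594, 514, 1774, 1103]
Period 2:
Births: 2326 × 0.146 = 340
15–29: 92 × 0.97 = 89
30–44: 757 × 0.969 = 734
45–59: 2326 × 0.943 = 2193
60–74: 594 × 0.969 = 576
75–89: 514 × 0.959 = 493
90+: 1774 × 0.958 + 1103 × 0.688 = 1699 + 759 = 2458
End of period: [340, 89, 734, 2193, 576, 493, 2458]
Total after period 2: 340 + 89 + 734 + 2193 + 576 + 493 + 2458 = 6883

6883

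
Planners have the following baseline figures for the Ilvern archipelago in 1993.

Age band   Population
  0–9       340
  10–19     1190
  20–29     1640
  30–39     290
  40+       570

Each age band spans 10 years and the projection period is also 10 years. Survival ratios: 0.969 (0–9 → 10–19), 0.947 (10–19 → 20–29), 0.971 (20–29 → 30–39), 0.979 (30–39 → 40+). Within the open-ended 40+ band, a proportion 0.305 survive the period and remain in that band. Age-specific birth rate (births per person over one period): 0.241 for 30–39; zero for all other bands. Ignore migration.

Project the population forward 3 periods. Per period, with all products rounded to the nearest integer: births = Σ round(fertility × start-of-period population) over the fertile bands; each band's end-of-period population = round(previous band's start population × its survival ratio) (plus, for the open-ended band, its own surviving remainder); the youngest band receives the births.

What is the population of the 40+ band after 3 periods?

1589

Numbering the bands 1..5 from youngest to oldest:
— Period 1 —
Births: 290 × 0.241 = 70
Band 2: 340 × 0.969 = 329
Band 3: 1190 × 0.947 = 1127
Band 4: 1640 × 0.971 = 1592
Band 5: 290 × 0.979 + 570 × 0.305 = 284 + 174 = 458
End of period: [70, 329, 1127, 1592, 458]
— Period 2 —
Births: 1592 × 0.241 = 384
Band 2: 70 × 0.969 = 68
Band 3: 329 × 0.947 = 312
Band 4: 1127 × 0.971 = 1094
Band 5: 1592 × 0.979 + 458 × 0.305 = 1559 + 140 = 1699
End of period: [384, 68, 312, 1094, 1699]
— Period 3 —
Births: 1094 × 0.241 = 264
Band 2: 384 × 0.969 = 372
Band 3: 68 × 0.947 = 64
Band 4: 312 × 0.971 = 303
Band 5: 1094 × 0.979 + 1699 × 0.305 = 1071 + 518 = 1589
End of period: [264, 372, 64, 303, 1589]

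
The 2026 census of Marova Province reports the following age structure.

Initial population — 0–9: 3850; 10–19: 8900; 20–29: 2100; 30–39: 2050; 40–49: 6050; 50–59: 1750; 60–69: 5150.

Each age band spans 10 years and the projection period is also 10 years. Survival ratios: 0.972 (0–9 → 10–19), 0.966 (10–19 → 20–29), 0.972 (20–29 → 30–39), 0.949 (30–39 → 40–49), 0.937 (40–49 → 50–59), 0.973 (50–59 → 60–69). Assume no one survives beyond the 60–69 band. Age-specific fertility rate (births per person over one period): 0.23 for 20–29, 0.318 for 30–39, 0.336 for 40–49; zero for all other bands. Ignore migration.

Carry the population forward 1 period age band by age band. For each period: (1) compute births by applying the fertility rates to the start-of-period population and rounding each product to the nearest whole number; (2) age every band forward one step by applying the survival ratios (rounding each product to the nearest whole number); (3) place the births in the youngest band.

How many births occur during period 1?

Let group 1 be 0–9 through group 7 = 60–69.
After projecting period 1:
Births: 2100 × 0.23 = 483  |  2050 × 0.318 = 652  |  6050 × 0.336 = 2033 — total 3168
Group 2: 3850 × 0.972 = 3742
Group 3: 8900 × 0.966 = 8597
Group 4: 2100 × 0.972 = 2041
Group 5: 2050 × 0.949 = 1945
Group 6: 6050 × 0.937 = 5669
Group 7: 1750 × 0.973 = 1703
Population now: 0–9=3168, 10–19=3742, 20–29=8597, 30–39=2041, 40–49=1945, 50–59=5669, 60–69=1703

3168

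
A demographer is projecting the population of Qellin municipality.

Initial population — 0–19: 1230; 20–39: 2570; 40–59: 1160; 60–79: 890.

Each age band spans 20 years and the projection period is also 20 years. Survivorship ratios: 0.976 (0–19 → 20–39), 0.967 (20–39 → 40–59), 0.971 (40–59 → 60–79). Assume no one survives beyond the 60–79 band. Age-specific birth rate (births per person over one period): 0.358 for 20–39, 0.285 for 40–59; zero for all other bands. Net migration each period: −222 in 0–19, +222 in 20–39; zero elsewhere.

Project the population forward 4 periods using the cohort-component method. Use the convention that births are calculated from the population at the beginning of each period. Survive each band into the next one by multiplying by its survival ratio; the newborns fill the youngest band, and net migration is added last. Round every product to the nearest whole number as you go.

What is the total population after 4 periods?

3665

Call the groups 1 to 4, youngest first.
After projecting period 1:
Births: 2570 * 0.358 = 920 ; 1160 * 0.285 = 331 → total 1251
Group 2: 1230 * 0.976 = 1200
Group 3: 2570 * 0.967 = 2485
Group 4: 1160 * 0.971 = 1126
Net migration: Group 1 − 222 → 1029; Group 2 + 222 → 1422
Giving 1029 / 1422 / 2485 / 1126.
After projecting period 2:
Births: 1422 * 0.358 = 509 ; 2485 * 0.285 = 708 → total 1217
Group 2: 1029 * 0.976 = 1004
Group 3: 1422 * 0.967 = 1375
Group 4: 2485 * 0.971 = 2413
Net migration: Group 1 − 222 → 995; Group 2 + 222 → 1226
Giving 995 / 1226 / 1375 / 2413.
After projecting period 3:
Births: 1226 * 0.358 = 439 ; 1375 * 0.285 = 392 → total 831
Group 2: 995 * 0.976 = 971
Group 3: 1226 * 0.967 = 1186
Group 4: 1375 * 0.971 = 1335
Net migration: Group 1 − 222 → 609; Group 2 + 222 → 1193
Giving 609 / 1193 / 1186 / 1335.
After projecting period 4:
Births: 1193 * 0.358 = 427 ; 1186 * 0.285 = 338 → total 765
Group 2: 609 * 0.976 = 594
Group 3: 1193 * 0.967 = 1154
Group 4: 1186 * 0.971 = 1152
Net migration: Group 1 − 222 → 543; Group 2 + 222 → 816
Giving 543 / 816 / 1154 / 1152.
Total after period 4: 543 + 816 + 1154 + 1152 = 3665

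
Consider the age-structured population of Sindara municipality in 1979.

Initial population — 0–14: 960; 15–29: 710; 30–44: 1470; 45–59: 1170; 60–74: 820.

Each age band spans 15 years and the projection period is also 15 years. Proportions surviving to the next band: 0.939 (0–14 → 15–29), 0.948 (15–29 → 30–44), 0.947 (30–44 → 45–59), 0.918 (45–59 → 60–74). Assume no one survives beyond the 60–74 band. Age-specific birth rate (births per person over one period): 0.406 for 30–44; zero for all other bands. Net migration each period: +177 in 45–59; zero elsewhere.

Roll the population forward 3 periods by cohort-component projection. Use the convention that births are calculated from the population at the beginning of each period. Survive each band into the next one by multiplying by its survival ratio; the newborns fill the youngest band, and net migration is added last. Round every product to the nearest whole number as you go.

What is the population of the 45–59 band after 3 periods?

986

Numbering the bands 1..5 from youngest to oldest:
Period 1.
Births: 1470 * 0.406 = 597
Band 2: 960 * 0.939 = 901
Band 3: 710 * 0.948 = 673
Band 4: 1470 * 0.947 = 1392
Band 5: 1170 * 0.918 = 1074
Net migration: Band 4 + 177 → 1569
Population now: 0–14=597, 15–29=901, 30–44=673, 45–59=1569, 60–74=1074
Period 2.
Births: 673 * 0.406 = 273
Band 2: 597 * 0.939 = 561
Band 3: 901 * 0.948 = 854
Band 4: 673 * 0.947 = 637
Band 5: 1569 * 0.918 = 1440
Net migration: Band 4 + 177 → 814
Population now: 0–14=273, 15–29=561, 30–44=854, 45–59=814, 60–74=1440
Period 3.
Births: 854 * 0.406 = 347
Band 2: 273 * 0.939 = 256
Band 3: 561 * 0.948 = 532
Band 4: 854 * 0.947 = 809
Band 5: 814 * 0.918 = 747
Net migration: Band 4 + 177 → 986
Population now: 0–14=347, 15–29=256, 30–44=532, 45–59=986, 60–74=747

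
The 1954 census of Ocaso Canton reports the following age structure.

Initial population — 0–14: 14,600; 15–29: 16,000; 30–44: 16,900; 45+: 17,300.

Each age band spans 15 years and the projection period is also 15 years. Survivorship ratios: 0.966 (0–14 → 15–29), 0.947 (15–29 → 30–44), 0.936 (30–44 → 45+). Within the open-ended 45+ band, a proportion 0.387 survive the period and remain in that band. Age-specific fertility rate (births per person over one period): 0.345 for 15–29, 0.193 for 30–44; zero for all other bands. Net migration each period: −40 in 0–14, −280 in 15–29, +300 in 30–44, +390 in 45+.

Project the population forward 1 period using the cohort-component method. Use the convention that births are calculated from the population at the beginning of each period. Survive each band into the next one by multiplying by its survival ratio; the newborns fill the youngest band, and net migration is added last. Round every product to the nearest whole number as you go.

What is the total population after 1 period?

60921

After projecting period 1:
Births: 16000 × 0.345 = 5520  |  16900 × 0.193 = 3262 ⇒ total 8782
15–29: 14600 × 0.966 = 14104
30–44: 16000 × 0.947 = 15152
45+: 16900 × 0.936 + 17300 × 0.387 = 15818 + 6695 = 22513
Net migration: 0–14 − 40 → 8742; 15–29 − 280 → 13824; 30–44 + 300 → 15452; 45+ + 390 → 22903
Giving 8742 / 13824 / 15452 / 22903.
Total after period 1: 8742 + 13824 + 15452 + 22903 = 60921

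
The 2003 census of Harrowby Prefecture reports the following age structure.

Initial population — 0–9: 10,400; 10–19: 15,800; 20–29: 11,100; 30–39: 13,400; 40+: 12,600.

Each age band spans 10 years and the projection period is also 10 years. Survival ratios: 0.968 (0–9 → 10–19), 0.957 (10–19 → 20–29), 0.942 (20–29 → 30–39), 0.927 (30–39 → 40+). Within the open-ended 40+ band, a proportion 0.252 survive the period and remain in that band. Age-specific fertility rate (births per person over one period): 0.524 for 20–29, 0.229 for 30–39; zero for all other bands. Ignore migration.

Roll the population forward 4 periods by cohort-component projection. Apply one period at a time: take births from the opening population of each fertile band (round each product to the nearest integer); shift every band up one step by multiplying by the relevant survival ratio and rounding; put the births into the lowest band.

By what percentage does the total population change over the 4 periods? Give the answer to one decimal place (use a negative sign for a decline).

-29.9

— Period 1 —
Births: 11100 × 0.524 = 5816, 13400 × 0.229 = 3069 → 8885
10–19: 10400 × 0.968 = 10067
20–29: 15800 × 0.957 = 15121
30–39: 11100 × 0.942 = 10456
40+: 13400 × 0.927 + 12600 × 0.252 = 12422 + 3175 = 15597
→ [8885, 10067, 15121, 10456, 15597]
— Period 2 —
Births: 15121 × 0.524 = 7923, 10456 × 0.229 = 2394 → 10317
10–19: 8885 × 0.968 = 8601
20–29: 10067 × 0.957 = 9634
30–39: 15121 × 0.942 = 14244
40+: 10456 × 0.927 + 15597 × 0.252 = 9693 + 3930 = 13623
→ [10317, 8601, 9634, 14244, 13623]
— Period 3 —
Births: 9634 × 0.524 = 5048, 14244 × 0.229 = 3262 → 8310
10–19: 10317 × 0.968 = 9987
20–29: 8601 × 0.957 = 8231
30–39: 9634 × 0.942 = 9075
40+: 14244 × 0.927 + 13623 × 0.252 = 13204 + 3433 = 16637
→ [8310, 9987, 8231, 9075, 16637]
— Period 4 —
Births: 8231 × 0.524 = 4313, 9075 × 0.229 = 2078 → 6391
10–19: 8310 × 0.968 = 8044
20–29: 9987 × 0.957 = 9558
30–39: 8231 × 0.942 = 7754
40+: 9075 × 0.927 + 16637 × 0.252 = 8413 + 4193 = 12606
→ [6391, 8044, 9558, 7754, 12606]
Total: 63300 → 44353; change = -18947; percentage change = -29.9%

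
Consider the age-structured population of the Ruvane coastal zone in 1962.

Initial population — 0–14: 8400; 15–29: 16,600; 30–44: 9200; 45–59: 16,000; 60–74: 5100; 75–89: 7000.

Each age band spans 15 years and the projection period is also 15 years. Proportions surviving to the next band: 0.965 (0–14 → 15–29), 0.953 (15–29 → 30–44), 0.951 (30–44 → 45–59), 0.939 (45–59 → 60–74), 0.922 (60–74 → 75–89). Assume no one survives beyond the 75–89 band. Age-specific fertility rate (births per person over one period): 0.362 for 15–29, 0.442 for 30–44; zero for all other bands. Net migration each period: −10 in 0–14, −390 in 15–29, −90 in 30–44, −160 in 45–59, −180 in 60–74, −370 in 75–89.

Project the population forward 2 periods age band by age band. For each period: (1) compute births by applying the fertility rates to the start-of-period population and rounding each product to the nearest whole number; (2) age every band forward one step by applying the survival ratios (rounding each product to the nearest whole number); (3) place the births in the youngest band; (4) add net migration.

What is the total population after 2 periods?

62322

Let group 1 be 0–14 through group 6 = 75–89.
Period 1:
Births: 16600 × 0.362 = 6009, 9200 × 0.442 = 4066 ⇒ total 10075
Group 2: 8400 × 0.965 = 8106
Group 3: 16600 × 0.953 = 15820
Group 4: 9200 × 0.951 = 8749
Group 5: 16000 × 0.939 = 15024
Group 6: 5100 × 0.922 = 4702
Net migration: Group 1 − 10 → 10065; Group 2 − 390 → 7716; Group 3 − 90 → 15730; Group 4 − 160 → 8589; Group 5 − 180 → 14844; Group 6 − 370 → 4332
Population now: 0–14=10065, 15–29=7716, 30–44=15730, 45–59=8589, 60–74=14844, 75–89=4332
Period 2:
Births: 7716 × 0.362 = 2793, 15730 × 0.442 = 6953 ⇒ total 9746
Group 2: 10065 × 0.965 = 9713
Group 3: 7716 × 0.953 = 7353
Group 4: 15730 × 0.951 = 14959
Group 5: 8589 × 0.939 = 8065
Group 6: 14844 × 0.922 = 13686
Net migration: Group 1 − 10 → 9736; Group 2 − 390 → 9323; Group 3 − 90 → 7263; Group 4 − 160 → 14799; Group 5 − 180 → 7885; Group 6 − 370 → 13316
Population now: 0–14=9736, 15–29=9323, 30–44=7263, 45–59=14799, 60–74=7885, 75–89=13316
Total after period 2: 9736 + 9323 + 7263 + 14799 + 7885 + 13316 = 62322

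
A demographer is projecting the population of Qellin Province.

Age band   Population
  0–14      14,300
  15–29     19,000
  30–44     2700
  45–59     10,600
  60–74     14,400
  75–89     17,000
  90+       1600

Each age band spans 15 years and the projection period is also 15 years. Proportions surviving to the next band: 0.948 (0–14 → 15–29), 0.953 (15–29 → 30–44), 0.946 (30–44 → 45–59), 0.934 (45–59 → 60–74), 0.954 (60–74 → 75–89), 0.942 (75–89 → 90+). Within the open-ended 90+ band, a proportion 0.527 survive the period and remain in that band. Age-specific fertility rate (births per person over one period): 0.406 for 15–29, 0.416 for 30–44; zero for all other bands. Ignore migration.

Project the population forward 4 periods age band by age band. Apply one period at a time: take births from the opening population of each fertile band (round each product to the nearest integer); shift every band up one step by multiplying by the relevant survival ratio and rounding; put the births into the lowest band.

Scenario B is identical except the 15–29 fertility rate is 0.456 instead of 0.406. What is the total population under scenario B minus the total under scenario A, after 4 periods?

Period 1:
Births: 19000 × 0.406 = 7714 ; 2700 × 0.416 = 1123 — total 8837
15–29: 14300 × 0.948 = 13556
30–44: 19000 × 0.953 = 18107
45–59: 2700 × 0.946 = 2554
60–74: 10600 × 0.934 = 9900
75–89: 14400 × 0.954 = 13738
90+: 17000 × 0.942 + 1600 × 0.527 = 16014 + 843 = 16857
End of period: [8837, 13556, 18107, 2554, 9900, 13738, 16857]
Period 2:
Births: 13556 × 0.406 = 5504 ; 18107 × 0.416 = 7533 — total 13037
15–29: 8837 × 0.948 = 8377
30–44: 13556 × 0.953 = 12919
45–59: 18107 × 0.946 = 17129
60–74: 2554 × 0.934 = 2385
75–89: 9900 × 0.954 = 9445
90+: 13738 × 0.942 + 16857 × 0.527 = 12941 + 8884 = 21825
End of period: [13037, 8377, 12919, 17129, 2385, 9445, 21825]
Period 3:
Births: 8377 × 0.406 = 3401 ; 12919 × 0.416 = 5374 — total 8775
15–29: 13037 × 0.948 = 12359
30–44: 8377 × 0.953 = 7983
45–59: 12919 × 0.946 = 12221
60–74: 17129 × 0.934 = 15998
75–89: 2385 × 0.954 = 2275
90+: 9445 × 0.942 + 21825 × 0.527 = 8897 + 11502 = 20399
End of period: [8775, 12359, 7983, 12221, 15998, 2275, 20399]
Period 4:
Births: 12359 × 0.406 = 5018 ; 7983 × 0.416 = 3321 — total 8339
15–29: 8775 × 0.948 = 8319
30–44: 12359 × 0.953 = 11778
45–59: 7983 × 0.946 = 7552
60–74: 12221 × 0.934 = 11414
75–89: 15998 × 0.954 = 15262
90+: 2275 × 0.942 + 20399 × 0.527 = 2143 + 10750 = 12893
End of period: [8339, 8319, 11778, 7552, 11414, 15262, 12893]
Scenario A total after 4 periods: 75557
Scenario B projection —
Period 1:
Births: 19000 × 0.456 = 8664 ; 2700 × 0.416 = 1123 — total 9787
15–29: 14300 × 0.948 = 13556
30–44: 19000 × 0.953 = 18107
45–59: 2700 × 0.946 = 2554
60–74: 10600 × 0.934 = 9900
75–89: 14400 × 0.954 = 13738
90+: 17000 × 0.942 + 1600 × 0.527 = 16014 + 843 = 16857
End of period: [9787, 13556, 18107, 2554, 9900, 13738, 16857]
Period 2:
Births: 13556 × 0.456 = 6182 ; 18107 × 0.416 = 7533 — total 13715
15–29: 9787 × 0.948 = 9278
30–44: 13556 × 0.953 = 12919
45–59: 18107 × 0.946 = 17129
60–74: 2554 × 0.934 = 2385
75–89: 9900 × 0.954 = 9445
90+: 13738 × 0.942 + 16857 × 0.527 = 12941 + 8884 = 21825
End of period: [13715, 9278, 12919, 17129, 2385, 9445, 21825]
Period 3:
Births: 9278 × 0.456 = 4231 ; 12919 × 0.416 = 5374 — total 9605
15–29: 13715 × 0.948 = 13002
30–44: 9278 × 0.953 = 8842
45–59: 12919 × 0.946 = 12221
60–74: 17129 × 0.934 = 15998
75–89: 2385 × 0.954 = 2275
90+: 9445 × 0.942 + 21825 × 0.527 = 8897 + 11502 = 20399
End of period: [9605, 13002, 8842, 12221, 15998, 2275, 20399]
Period 4:
Births: 13002 × 0.456 = 5929 ; 8842 × 0.416 = 3678 — total 9607
15–29: 9605 × 0.948 = 9106
30–44: 13002 × 0.953 = 12391
45–59: 8842 × 0.946 = 8365
60–74: 12221 × 0.934 = 11414
75–89: 15998 × 0.954 = 15262
90+: 2275 × 0.942 + 20399 × 0.527 = 2143 + 10750 = 12893
End of period: [9607, 9106, 12391, 8365, 11414, 15262, 12893]
Scenario B total after 4 periods: 79038
Difference B − A = 79038 − 75557 = 3481

3481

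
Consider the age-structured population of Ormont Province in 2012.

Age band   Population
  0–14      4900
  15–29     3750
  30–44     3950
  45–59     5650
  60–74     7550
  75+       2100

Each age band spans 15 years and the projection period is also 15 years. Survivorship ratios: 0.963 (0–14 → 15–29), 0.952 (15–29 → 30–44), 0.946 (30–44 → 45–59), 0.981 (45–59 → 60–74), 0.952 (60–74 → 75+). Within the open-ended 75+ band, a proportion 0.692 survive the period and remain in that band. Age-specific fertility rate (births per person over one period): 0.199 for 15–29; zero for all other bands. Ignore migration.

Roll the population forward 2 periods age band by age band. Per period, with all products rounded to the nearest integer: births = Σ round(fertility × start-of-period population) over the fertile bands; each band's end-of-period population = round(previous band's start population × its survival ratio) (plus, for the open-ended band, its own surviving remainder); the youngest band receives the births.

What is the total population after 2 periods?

Call the groups 1 to 6, youngest first.
[period 1]
Births: 3750 × 0.199 = 746
Group 2: 4900 × 0.963 = 4719
Group 3: 3750 × 0.952 = 3570
Group 4: 3950 × 0.946 = 3737
Group 5: 5650 × 0.981 = 5543
Group 6: 7550 × 0.952 + 2100 × 0.692 = 7188 + 1453 = 8641
End of period: [746, 4719, 3570, 3737, 5543, 8641]
[period 2]
Births: 4719 × 0.199 = 939
Group 2: 746 × 0.963 = 718
Group 3: 4719 × 0.952 = 4492
Group 4: 3570 × 0.946 = 3377
Group 5: 3737 × 0.981 = 3666
Group 6: 5543 × 0.952 + 8641 × 0.692 = 5277 + 5980 = 11257
End of period: [939, 718, 4492, 3377, 3666, 11257]
Total after period 2: 939 + 718 + 4492 + 3377 + 3666 + 11257 = 24449

24449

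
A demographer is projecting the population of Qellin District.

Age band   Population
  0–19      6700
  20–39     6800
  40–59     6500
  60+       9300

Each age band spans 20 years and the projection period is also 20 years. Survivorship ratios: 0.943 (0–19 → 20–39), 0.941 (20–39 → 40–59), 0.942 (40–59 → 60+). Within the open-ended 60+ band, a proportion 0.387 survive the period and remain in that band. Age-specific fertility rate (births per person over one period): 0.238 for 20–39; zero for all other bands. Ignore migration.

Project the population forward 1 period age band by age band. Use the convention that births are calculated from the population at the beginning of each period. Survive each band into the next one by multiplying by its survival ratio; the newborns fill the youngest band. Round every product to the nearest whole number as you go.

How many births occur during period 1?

Let band 1 be 0–19 through band 4 = 60+.
[period 1]
Births: 6800 * 0.238 = 1618
Band 2: 6700 * 0.943 = 6318
Band 3: 6800 * 0.941 = 6399
Band 4: 6500 * 0.942 + 9300 * 0.387 = 6123 + 3599 = 9722
→ [1618, 6318, 6399, 9722]

1618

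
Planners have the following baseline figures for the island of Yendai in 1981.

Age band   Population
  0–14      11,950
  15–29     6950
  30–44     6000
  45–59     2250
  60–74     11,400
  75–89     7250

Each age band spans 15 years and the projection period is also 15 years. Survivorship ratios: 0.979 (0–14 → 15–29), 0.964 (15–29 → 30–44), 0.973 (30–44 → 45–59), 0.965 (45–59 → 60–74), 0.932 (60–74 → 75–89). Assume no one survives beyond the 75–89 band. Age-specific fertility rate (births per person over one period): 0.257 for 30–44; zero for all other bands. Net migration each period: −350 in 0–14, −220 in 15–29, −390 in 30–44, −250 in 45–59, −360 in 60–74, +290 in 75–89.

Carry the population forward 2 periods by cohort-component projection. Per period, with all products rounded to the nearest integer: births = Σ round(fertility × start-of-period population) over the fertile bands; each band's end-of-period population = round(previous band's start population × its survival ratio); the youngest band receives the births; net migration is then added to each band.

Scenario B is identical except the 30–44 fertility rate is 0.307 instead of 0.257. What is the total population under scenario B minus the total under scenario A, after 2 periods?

Let band 1 be 0–14 through band 6 = 75–89.
— Period 1 —
Births: 6000 * 0.257 = 1542
Band 2: 11950 * 0.979 = 11699
Band 3: 6950 * 0.964 = 6700
Band 4: 6000 * 0.973 = 5838
Band 5: 2250 * 0.965 = 2171
Band 6: 11400 * 0.932 = 10625
Net migration: Band 1 − 350 → 1192; Band 2 − 220 → 11479; Band 3 − 390 → 6310; Band 4 − 250 → 5588; Band 5 − 360 → 1811; Band 6 + 290 → 10915
→ [1192, 11479, 6310, 5588, 1811, 10915]
— Period 2 —
Births: 6310 * 0.257 = 1622
Band 2: 1192 * 0.979 = 1167
Band 3: 11479 * 0.964 = 11066
Band 4: 6310 * 0.973 = 6140
Band 5: 5588 * 0.965 = 5392
Band 6: 1811 * 0.932 = 1688
Net migration: Band 1 − 350 → 1272; Band 2 − 220 → 947; Band 3 − 390 → 10676; Band 4 − 250 → 5890; Band 5 − 360 → 5032; Band 6 + 290 → 1978
→ [1272, 947, 10676, 5890, 5032, 1978]
Scenario A total after 2 periods: 25795
Scenario B projection —
— Period 1 —
Births: 6000 * 0.307 = 1842
Band 2: 11950 * 0.979 = 11699
Band 3: 6950 * 0.964 = 6700
Band 4: 6000 * 0.973 = 5838
Band 5: 2250 * 0.965 = 2171
Band 6: 11400 * 0.932 = 10625
Net migration: Band 1 − 350 → 1492; Band 2 − 220 → 11479; Band 3 − 390 → 6310; Band 4 − 250 → 5588; Band 5 − 360 → 1811; Band 6 + 290 → 10915
→ [1492, 11479, 6310, 5588, 1811, 10915]
— Period 2 —
Births: 6310 * 0.307 = 1937
Band 2: 1492 * 0.979 = 1461
Band 3: 11479 * 0.964 = 11066
Band 4: 6310 * 0.973 = 6140
Band 5: 5588 * 0.965 = 5392
Band 6: 1811 * 0.932 = 1688
Net migration: Band 1 − 350 → 1587; Band 2 − 220 → 1241; Band 3 − 390 → 10676; Band 4 − 250 → 5890; Band 5 − 360 → 5032; Band 6 + 290 → 1978
→ [1587, 1241, 10676, 5890, 5032, 1978]
Scenario B total after 2 periods: 26404
Difference B − A = 26404 − 25795 = 609

609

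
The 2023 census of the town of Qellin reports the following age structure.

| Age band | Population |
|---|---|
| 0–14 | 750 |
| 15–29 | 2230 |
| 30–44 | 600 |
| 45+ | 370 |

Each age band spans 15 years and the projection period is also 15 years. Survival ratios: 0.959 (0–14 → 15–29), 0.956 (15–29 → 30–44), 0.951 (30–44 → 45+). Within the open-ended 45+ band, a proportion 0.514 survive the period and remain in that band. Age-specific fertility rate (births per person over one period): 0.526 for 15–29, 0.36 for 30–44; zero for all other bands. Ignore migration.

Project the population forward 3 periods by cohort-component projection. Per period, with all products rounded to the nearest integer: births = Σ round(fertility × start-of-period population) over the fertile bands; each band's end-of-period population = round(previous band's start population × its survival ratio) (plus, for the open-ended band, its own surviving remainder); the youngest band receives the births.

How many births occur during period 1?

(Groups numbered youngest = 1 to oldest = 4.)
Period 1:
Births: 2230 × 0.526 = 1173  |  600 × 0.36 = 216 → 1389
Group 2: 750 × 0.959 = 719
Group 3: 2230 × 0.956 = 2132
Group 4: 600 × 0.951 + 370 × 0.514 = 571 + 190 = 761
Giving 1389 / 719 / 2132 / 761.

1389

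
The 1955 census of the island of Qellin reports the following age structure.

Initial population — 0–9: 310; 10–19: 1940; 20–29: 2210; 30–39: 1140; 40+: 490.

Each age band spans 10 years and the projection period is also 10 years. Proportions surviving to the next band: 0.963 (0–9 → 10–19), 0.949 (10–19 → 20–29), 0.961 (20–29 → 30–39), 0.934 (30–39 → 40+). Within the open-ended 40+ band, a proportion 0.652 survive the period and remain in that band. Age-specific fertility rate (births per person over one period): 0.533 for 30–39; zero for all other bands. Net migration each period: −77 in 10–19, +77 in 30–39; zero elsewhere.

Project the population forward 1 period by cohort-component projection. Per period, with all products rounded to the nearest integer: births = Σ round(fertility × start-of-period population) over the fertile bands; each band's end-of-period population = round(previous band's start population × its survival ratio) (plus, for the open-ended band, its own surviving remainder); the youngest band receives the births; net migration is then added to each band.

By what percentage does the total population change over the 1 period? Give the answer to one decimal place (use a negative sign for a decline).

[period 1]
Births: 1140 * 0.533 = 608
10–19: 310 * 0.963 = 299
20–29: 1940 * 0.949 = 1841
30–39: 2210 * 0.961 = 2124
40+: 1140 * 0.934 + 490 * 0.652 = 1065 + 319 = 1384
Net migration: 10–19 − 77 → 222; 30–39 + 77 → 2201
Giving 608 / 222 / 1841 / 2201 / 1384.
Total: 6090 → 6256; change = 166; percentage change = 2.7%

2.7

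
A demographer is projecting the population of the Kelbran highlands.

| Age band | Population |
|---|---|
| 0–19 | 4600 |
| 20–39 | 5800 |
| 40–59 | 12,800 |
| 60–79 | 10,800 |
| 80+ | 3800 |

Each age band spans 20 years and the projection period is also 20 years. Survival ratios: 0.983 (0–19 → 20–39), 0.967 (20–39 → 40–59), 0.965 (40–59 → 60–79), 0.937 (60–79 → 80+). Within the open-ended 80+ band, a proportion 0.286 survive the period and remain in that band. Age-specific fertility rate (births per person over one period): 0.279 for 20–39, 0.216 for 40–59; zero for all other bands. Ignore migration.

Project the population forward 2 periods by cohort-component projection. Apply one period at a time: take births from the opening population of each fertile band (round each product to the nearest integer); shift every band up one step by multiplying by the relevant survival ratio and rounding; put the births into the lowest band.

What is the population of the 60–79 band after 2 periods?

5413

(Groups numbered youngest = 1 to oldest = 5.)
— Period 1 —
Births: 5800 * 0.279 = 1618 ; 12800 * 0.216 = 2765 → 4383
Group 2: 4600 * 0.983 = 4522
Group 3: 5800 * 0.967 = 5609
Group 4: 12800 * 0.965 = 12352
Group 5: 10800 * 0.937 + 3800 * 0.286 = 10120 + 1087 = 11207
Population now: 0–19=4383, 20–39=4522, 40–59=5609, 60–79=12352, 80+=11207
— Period 2 —
Births: 4522 * 0.279 = 1262 ; 5609 * 0.216 = 1212 → 2474
Group 2: 4383 * 0.983 = 4308
Group 3: 4522 * 0.967 = 4373
Group 4: 5609 * 0.965 = 5413
Group 5: 12352 * 0.937 + 11207 * 0.286 = 11574 + 3205 = 14779
Population now: 0–19=2474, 20–39=4308, 40–59=4373, 60–79=5413, 80+=14779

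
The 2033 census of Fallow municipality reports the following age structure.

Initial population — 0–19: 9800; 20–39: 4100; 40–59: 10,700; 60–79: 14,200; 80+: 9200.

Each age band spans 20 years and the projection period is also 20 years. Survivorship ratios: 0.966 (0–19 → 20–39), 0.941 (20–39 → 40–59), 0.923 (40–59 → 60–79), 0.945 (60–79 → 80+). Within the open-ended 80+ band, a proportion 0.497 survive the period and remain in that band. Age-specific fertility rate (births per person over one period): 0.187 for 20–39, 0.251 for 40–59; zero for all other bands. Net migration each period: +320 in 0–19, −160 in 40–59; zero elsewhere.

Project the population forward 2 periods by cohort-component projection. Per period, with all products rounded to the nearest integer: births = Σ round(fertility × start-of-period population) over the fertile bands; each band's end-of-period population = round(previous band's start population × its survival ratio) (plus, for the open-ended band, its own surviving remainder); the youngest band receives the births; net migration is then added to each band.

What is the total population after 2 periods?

(Bands numbered youngest = 1 to oldest = 5.)
[period 1]
Births: 4100 * 0.187 = 767 ; 10700 * 0.251 = 2686 ⇒ total 3453
Band 2: 9800 * 0.966 = 9467
Band 3: 4100 * 0.941 = 3858
Band 4: 10700 * 0.923 = 9876
Band 5: 14200 * 0.945 + 9200 * 0.497 = 13419 + 4572 = 17991
Net migration: Band 1 + 320 → 3773; Band 3 − 160 → 3698
→ [3773, 9467, 3698, 9876, 17991]
[period 2]
Births: 9467 * 0.187 = 1770 ; 3698 * 0.251 = 928 ⇒ total 2698
Band 2: 3773 * 0.966 = 3645
Band 3: 9467 * 0.941 = 8908
Band 4: 3698 * 0.923 = 3413
Band 5: 9876 * 0.945 + 17991 * 0.497 = 9333 + 8942 = 18275
Net migration: Band 1 + 320 → 3018; Band 3 − 160 → 8748
→ [3018, 3645, 8748, 3413, 18275]
Total after period 2: 3018 + 3645 + 8748 + 3413 + 18275 = 37099

37099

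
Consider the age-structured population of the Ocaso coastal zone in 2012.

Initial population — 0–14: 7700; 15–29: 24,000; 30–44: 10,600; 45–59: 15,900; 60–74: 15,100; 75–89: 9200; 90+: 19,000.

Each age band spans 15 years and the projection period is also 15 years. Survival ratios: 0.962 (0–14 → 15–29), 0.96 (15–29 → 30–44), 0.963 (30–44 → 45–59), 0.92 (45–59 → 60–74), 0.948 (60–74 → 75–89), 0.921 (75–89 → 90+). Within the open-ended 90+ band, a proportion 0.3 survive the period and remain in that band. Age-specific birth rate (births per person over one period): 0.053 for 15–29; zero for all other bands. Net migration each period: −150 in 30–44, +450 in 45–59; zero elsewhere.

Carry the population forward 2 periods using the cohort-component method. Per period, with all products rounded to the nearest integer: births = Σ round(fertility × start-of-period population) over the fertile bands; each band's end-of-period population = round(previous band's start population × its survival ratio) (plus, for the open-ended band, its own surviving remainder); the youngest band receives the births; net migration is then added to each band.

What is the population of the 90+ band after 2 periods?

Call the bands 1 to 7, youngest first.
Period 1:
Births: 24000 × 0.053 = 1272
Band 2: 7700 × 0.962 = 7407
Band 3: 24000 × 0.96 = 23040
Band 4: 10600 × 0.963 = 10208
Band 5: 15900 × 0.92 = 14628
Band 6: 15100 × 0.948 = 14315
Band 7: 9200 × 0.921 + 19000 × 0.3 = 8473 + 5700 = 14173
Net migration: Band 3 − 150 → 22890; Band 4 + 450 → 10658
Population now: 0–14=1272, 15–29=7407, 30–44=22890, 45–59=10658, 60–74=14628, 75–89=14315, 90+=14173
Period 2:
Births: 7407 × 0.053 = 393
Band 2: 1272 × 0.962 = 1224
Band 3: 7407 × 0.96 = 7111
Band 4: 22890 × 0.963 = 22043
Band 5: 10658 × 0.92 = 9805
Band 6: 14628 × 0.948 = 13867
Band 7: 14315 × 0.921 + 14173 × 0.3 = 13184 + 4252 = 17436
Net migration: Band 3 − 150 → 6961; Band 4 + 450 → 22493
Population now: 0–14=393, 15–29=1224, 30–44=6961, 45–59=22493, 60–74=9805, 75–89=13867, 90+=17436

17436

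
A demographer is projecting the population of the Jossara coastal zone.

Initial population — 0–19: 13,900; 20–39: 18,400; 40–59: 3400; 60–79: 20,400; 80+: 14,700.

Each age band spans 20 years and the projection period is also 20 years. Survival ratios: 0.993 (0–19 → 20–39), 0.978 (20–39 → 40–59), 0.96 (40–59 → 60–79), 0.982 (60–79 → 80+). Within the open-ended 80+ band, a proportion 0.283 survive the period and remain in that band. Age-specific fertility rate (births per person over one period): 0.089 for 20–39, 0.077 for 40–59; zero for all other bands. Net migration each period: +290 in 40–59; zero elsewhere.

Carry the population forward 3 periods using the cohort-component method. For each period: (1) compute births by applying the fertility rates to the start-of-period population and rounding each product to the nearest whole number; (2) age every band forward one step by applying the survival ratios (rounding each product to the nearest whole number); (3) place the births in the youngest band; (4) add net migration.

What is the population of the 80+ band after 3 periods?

20083

Let band 1 be 0–19 through band 5 = 80+.
— Period 1 —
Births: 18400 × 0.089 = 1638, 3400 × 0.077 = 262 ⇒ total 1900
Band 2: 13900 × 0.993 = 13803
Band 3: 18400 × 0.978 = 17995
Band 4: 3400 × 0.96 = 3264
Band 5: 20400 × 0.982 + 14700 × 0.283 = 20033 + 4160 = 24193
Net migration: Band 3 + 290 → 18285
→ [1900, 13803, 18285, 3264, 24193]
— Period 2 —
Births: 13803 × 0.089 = 1228, 18285 × 0.077 = 1408 ⇒ total 2636
Band 2: 1900 × 0.993 = 1887
Band 3: 13803 × 0.978 = 13499
Band 4: 18285 × 0.96 = 17554
Band 5: 3264 × 0.982 + 24193 × 0.283 = 3205 + 6847 = 10052
Net migration: Band 3 + 290 → 13789
→ [2636, 1887, 13789, 17554, 10052]
— Period 3 —
Births: 1887 × 0.089 = 168, 13789 × 0.077 = 1062 ⇒ total 1230
Band 2: 2636 × 0.993 = 2618
Band 3: 1887 × 0.978 = 1845
Band 4: 13789 × 0.96 = 13237
Band 5: 17554 × 0.982 + 10052 × 0.283 = 17238 + 2845 = 20083
Net migration: Band 3 + 290 → 2135
→ [1230, 2618, 2135, 13237, 20083]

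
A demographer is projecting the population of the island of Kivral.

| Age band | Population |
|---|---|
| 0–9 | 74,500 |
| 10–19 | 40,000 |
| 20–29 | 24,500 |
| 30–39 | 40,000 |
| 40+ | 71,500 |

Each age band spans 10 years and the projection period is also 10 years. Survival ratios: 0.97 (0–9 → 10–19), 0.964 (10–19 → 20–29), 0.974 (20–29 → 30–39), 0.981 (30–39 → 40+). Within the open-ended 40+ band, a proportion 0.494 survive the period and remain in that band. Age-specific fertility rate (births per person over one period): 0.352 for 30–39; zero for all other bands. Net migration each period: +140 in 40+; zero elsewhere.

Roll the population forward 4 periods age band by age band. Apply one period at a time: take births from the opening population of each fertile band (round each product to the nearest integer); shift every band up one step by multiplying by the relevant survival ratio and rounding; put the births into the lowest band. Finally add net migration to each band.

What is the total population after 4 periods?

Numbering the bands 1..5 from youngest to oldest:
Period 1.
Births: 40000 * 0.352 = 14080
Band 2: 74500 * 0.97 = 72265
Band 3: 40000 * 0.964 = 38560
Band 4: 24500 * 0.974 = 23863
Band 5: 40000 * 0.981 + 71500 * 0.494 = 39240 + 35321 = 74561
Net migration: Band 5 + 140 → 74701
Population now: 0–9=14080, 10–19=72265, 20–29=38560, 30–39=23863, 40+=74701
Period 2.
Births: 23863 * 0.352 = 8400
Band 2: 14080 * 0.97 = 13658
Band 3: 72265 * 0.964 = 69663
Band 4: 38560 * 0.974 = 37557
Band 5: 23863 * 0.981 + 74701 * 0.494 = 23410 + 36902 = 60312
Net migration: Band 5 + 140 → 60452
Population now: 0–9=8400, 10–19=13658, 20–29=69663, 30–39=37557, 40+=60452
Period 3.
Births: 37557 * 0.352 = 13220
Band 2: 8400 * 0.97 = 8148
Band 3: 13658 * 0.964 = 13166
Band 4: 69663 * 0.974 = 67852
Band 5: 37557 * 0.981 + 60452 * 0.494 = 36843 + 29863 = 66706
Net migration: Band 5 + 140 → 66846
Population now: 0–9=13220, 10–19=8148, 20–29=13166, 30–39=67852, 40+=66846
Period 4.
Births: 67852 * 0.352 = 23884
Band 2: 13220 * 0.97 = 12823
Band 3: 8148 * 0.964 = 7855
Band 4: 13166 * 0.974 = 12824
Band 5: 67852 * 0.981 + 66846 * 0.494 = 66563 + 33022 = 99585
Net migration: Band 5 + 140 → 99725
Population now: 0–9=23884, 10–19=12823, 20–29=7855, 30–39=12824, 40+=99725
Total after period 4: 23884 + 12823 + 7855 + 12824 + 99725 = 157111

157111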